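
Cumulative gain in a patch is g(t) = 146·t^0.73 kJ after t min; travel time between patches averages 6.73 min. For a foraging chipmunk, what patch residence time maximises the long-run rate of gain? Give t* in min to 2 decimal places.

Optimal t* satisfies g'(t*) = g(t*)/(T + t*).
g'(t) = 0.73·146·t^-0.27. Setting 0.73·146·t^-0.27 = 146·t^0.73/(6.73+t) gives 0.73(6.73+t) = t, so 0.27·t = 0.73×6.73.
t* = 0.73×6.73/0.27 = 18.2 min.

18.20 min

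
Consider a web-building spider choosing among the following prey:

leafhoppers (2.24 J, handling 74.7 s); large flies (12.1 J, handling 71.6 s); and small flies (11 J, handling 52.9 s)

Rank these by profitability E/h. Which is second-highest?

Profitability E/h (J/s): leafhoppers = 2.24/74.7 = 0.03, large flies = 12.1/71.6 = 0.169, small flies = 11/52.9 = 0.208.
Ranked: small flies > large flies > leafhoppers.

large flies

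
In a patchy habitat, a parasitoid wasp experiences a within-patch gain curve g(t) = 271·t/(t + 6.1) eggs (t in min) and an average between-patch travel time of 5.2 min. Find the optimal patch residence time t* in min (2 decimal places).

By the marginal value theorem, leave when the instantaneous gain rate g'(t) equals the habitat-wide average g(t)/(T + t).
g'(t) = 271·6.1/(t + 6.1)². Setting 271·6.1/(t+6.1)² = 271t/[(t+6.1)(5.2+t)] gives 6.1(5.2+t) = t(t+6.1), so t² = 6.1×5.2 = 31.72.
t* = √31.72 = 5.632 min.

5.63 min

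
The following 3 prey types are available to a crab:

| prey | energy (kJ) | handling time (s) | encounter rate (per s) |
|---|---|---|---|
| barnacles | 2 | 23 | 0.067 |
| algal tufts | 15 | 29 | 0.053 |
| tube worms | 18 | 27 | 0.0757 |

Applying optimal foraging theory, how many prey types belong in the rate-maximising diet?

2

E/h in descending order: tube worms 0.667, algal tufts 0.517, barnacles 0.087 kJ/s. The optimal diet is the largest prefix of this list for which every included type satisfies E_i/h_i > R on the types above it.
Rate on top 1: 0.4476. algal tufts: 0.517 > 0.4476 → include.
Rate on top 2: 0.471. barnacles: 0.087 < 0.471 → exclude; stop.
Optimal diet: tube worms, algal tufts — 2 of 3 types.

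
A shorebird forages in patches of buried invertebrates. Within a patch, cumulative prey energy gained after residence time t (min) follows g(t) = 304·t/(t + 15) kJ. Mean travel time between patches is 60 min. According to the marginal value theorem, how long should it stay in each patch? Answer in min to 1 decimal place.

30.0 min

By the marginal value theorem, leave when the instantaneous gain rate g'(t) equals the habitat-wide average g(t)/(T + t).
g'(t) = 304·15/(t + 15)². Setting 304·15/(t+15)² = 304t/[(t+15)(60+t)] gives 15(60+t) = t(t+15), so t² = 15×60 = 900.
t* = √900 = 30 min.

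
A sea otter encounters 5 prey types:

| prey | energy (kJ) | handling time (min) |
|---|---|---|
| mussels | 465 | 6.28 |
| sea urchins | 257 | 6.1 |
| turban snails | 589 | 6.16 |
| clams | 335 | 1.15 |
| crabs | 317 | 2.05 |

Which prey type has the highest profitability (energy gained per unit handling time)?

In descending order of E/h:
clams: 335/1.15 = 291 kJ/min
crabs: 317/2.05 = 155 kJ/min
turban snails: 589/6.16 = 95.6 kJ/min
mussels: 465/6.28 = 74 kJ/min
sea urchins: 257/6.1 = 42.1 kJ/min

clams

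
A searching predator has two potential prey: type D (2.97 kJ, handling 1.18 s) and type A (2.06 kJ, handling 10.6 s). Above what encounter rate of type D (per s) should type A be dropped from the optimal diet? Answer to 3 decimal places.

0.071 per s

At the threshold, the rate on type D alone equals the profitability of type A: λ·2.97/(1 + λ·1.18) = 2.06/10.6 = 0.1943.
Rearranging, λ(2.97 − 0.1943×1.18) = 0.1943, so λ = 0.1943/2.741 = 0.07091 per s.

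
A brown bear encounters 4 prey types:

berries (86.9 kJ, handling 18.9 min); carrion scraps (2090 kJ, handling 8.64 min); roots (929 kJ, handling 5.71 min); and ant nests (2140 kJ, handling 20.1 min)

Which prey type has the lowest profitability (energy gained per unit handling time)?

berries

Profitability E/h (kJ/min): berries = 86.9/18.9 = 4.6, carrion scraps = 2090/8.64 = 242, roots = 929/5.71 = 163, ant nests = 2140/20.1 = 106.
Ranked: carrion scraps > roots > ant nests > berries.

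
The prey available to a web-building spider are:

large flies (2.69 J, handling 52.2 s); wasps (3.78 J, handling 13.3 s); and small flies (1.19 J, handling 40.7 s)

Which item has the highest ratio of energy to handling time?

wasps

In descending order of E/h:
wasps: 3.78/13.3 = 0.284 J/s
large flies: 2.69/52.2 = 0.0515 J/s
small flies: 1.19/40.7 = 0.0292 J/s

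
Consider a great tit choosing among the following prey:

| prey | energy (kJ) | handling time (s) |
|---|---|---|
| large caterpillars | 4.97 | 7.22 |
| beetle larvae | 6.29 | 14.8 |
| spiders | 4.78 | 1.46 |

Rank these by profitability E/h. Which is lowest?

In descending order of E/h:
spiders: 4.78/1.46 = 3.27 kJ/s
large caterpillars: 4.97/7.22 = 0.688 kJ/s
beetle larvae: 6.29/14.8 = 0.425 kJ/s

beetle larvae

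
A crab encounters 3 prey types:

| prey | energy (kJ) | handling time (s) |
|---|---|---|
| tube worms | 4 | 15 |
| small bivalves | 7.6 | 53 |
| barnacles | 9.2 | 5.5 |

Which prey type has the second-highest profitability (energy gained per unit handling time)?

tube worms

In descending order of E/h:
barnacles: 9.2/5.5 = 1.67 kJ/s
tube worms: 4/15 = 0.267 kJ/s
small bivalves: 7.6/53 = 0.143 kJ/s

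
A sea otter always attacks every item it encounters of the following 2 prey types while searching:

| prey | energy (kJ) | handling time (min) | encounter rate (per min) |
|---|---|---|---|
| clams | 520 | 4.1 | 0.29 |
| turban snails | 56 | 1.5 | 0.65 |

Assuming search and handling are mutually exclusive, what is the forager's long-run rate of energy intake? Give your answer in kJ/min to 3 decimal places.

R = (0.29×520 + 0.65×56) / (1 + 0.29×4.1 + 0.65×1.5) = 187.2/3.164 = 59.17 kJ/min.

59.166 kJ/min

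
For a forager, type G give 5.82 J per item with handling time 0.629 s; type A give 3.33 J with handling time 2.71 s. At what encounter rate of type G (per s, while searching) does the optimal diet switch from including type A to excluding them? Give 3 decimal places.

0.243 per s

The zero-one rule: include type A iff E₂/h₂ > λE₁/(1+λh₁). Equality gives the switch point.
λE₁h₂ = E₂ + λE₂h₁ ⇒ λ = E₂/(E₁h₂ − E₂h₁) = 3.33/(15.77 − 2.095) = 0.2435 per s.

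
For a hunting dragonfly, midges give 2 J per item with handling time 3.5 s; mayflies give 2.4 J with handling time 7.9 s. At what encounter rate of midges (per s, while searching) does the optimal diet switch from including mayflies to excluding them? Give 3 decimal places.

At the threshold, the rate on midges alone equals the profitability of mayflies: λ·2/(1 + λ·3.5) = 2.4/7.9 = 0.3038.
Rearranging, λ(2 − 0.3038×3.5) = 0.3038, so λ = 0.3038/0.9367 = 0.3243 per s.

0.324 per s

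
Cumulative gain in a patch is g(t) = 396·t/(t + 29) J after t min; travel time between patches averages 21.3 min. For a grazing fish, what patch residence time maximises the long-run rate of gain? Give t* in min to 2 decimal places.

By the marginal value theorem, leave when the instantaneous gain rate g'(t) equals the habitat-wide average g(t)/(T + t).
g'(t) = 396·29/(t + 29)². Setting 396·29/(t+29)² = 396t/[(t+29)(21.3+t)] gives 29(21.3+t) = t(t+29), so t² = 29×21.3 = 617.7.
t* = √617.7 = 24.85 min.

24.85 min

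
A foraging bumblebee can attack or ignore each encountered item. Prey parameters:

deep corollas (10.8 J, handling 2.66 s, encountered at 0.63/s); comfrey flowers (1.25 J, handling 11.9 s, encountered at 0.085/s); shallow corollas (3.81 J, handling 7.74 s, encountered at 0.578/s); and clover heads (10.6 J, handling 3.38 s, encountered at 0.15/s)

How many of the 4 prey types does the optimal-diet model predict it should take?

E/h in descending order: deep corollas 4.06, clover heads 3.14, shallow corollas 0.492, comfrey flowers 0.105 J/s. The optimal diet is the largest prefix of this list for which every included type satisfies E_i/h_i > R on the types above it.
Rate on top 1: 2.543. clover heads: 3.14 > 2.543 → include.
Rate on top 2: 2.637. shallow corollas: 0.492 < 2.637 → exclude; stop.
Optimal diet: deep corollas, clover heads — 2 of 4 types.

2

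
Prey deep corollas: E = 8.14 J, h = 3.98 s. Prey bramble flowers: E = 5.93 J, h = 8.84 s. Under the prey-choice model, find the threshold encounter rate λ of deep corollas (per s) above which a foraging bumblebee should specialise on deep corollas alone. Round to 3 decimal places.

0.123 per s

Drop bramble flowers once their profitability E₂/h₂ falls below the rate achievable on deep corollas alone: E₂/h₂ = λE₁/(1 + λh₁).
Solve for λ: λE₁h₂ = E₂(1 + λh₁) → λ(E₁h₂ − E₂h₁) = E₂ → λ = E₂/(E₁h₂ − E₂h₁).
λ = 5.93/(8.14×8.84 − 5.93×3.98) = 5.93/48.36 = 0.1226 per s.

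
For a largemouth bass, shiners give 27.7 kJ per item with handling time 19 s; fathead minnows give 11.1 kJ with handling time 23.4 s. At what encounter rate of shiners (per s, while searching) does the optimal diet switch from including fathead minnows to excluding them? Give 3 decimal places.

0.025 per s

Drop fathead minnows once their profitability E₂/h₂ falls below the rate achievable on shiners alone: E₂/h₂ = λE₁/(1 + λh₁).
Solve for λ: λE₁h₂ = E₂(1 + λh₁) → λ(E₁h₂ − E₂h₁) = E₂ → λ = E₂/(E₁h₂ − E₂h₁).
λ = 11.1/(27.7×23.4 − 11.1×19) = 11.1/437.3 = 0.02538 per s.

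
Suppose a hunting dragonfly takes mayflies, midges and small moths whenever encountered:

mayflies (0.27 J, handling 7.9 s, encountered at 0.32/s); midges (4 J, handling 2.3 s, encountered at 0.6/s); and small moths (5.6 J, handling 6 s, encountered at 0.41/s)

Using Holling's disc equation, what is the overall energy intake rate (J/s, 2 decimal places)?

0.65 J/s

R = Σλ_iE_i / (1 + Σλ_ih_i)
Numerator: 0.32×0.27 + 0.6×4 + 0.41×5.6 = 4.782
Denominator: 1 + 0.32×7.9 + 0.6×2.3 + 0.41×6 = 7.368
R = 4.782/7.368 = 0.6491 J/s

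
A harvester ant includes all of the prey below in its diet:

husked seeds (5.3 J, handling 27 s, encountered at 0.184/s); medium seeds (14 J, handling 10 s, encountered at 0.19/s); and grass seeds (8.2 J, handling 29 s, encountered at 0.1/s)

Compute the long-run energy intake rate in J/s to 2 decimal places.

Energy encountered per unit search time: 0.184×5.3 + 0.19×14 + 0.1×8.2 = 4.455 J/s.
Handling time per unit search time: 0.184×27 + 0.19×10 + 0.1×29 = 9.768.
Rate = 4.455/(1 + 9.768) = 0.4137 J/s.

0.41 J/s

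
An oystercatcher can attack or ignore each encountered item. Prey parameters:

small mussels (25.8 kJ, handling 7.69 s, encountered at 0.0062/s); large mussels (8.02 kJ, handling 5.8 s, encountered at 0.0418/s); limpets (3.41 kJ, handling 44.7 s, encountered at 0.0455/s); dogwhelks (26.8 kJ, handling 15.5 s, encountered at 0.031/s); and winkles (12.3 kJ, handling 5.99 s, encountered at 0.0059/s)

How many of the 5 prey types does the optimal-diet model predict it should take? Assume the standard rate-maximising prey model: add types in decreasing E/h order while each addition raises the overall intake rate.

E/h in descending order: small mussels 3.36, winkles 2.05, dogwhelks 1.73, large mussels 1.38, limpets 0.0763 kJ/s. The optimal diet is the largest prefix of this list for which every included type satisfies E_i/h_i > R on the types above it.
Rate on top 1: 0.1527. winkles: 2.05 > 0.1527 → include.
Rate on top 2: 0.2147. dogwhelks: 1.73 > 0.2147 → include.
Rate on top 3: 0.6801. large mussels: 1.38 > 0.6801 → include.
Rate on top 4: 0.7744. limpets: 0.0763 < 0.7744 → exclude; stop.
Optimal diet: small mussels, winkles, dogwhelks, large mussels — 4 of 5 types.

4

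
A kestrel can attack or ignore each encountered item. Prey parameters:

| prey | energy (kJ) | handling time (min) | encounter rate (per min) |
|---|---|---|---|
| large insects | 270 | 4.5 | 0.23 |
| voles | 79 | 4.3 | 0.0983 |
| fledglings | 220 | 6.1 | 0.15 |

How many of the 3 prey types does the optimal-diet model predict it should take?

Rank by E/h (kJ/min): large insects 60, fledglings 36.1, voles 18.4. Include each in turn until the next type's E/h falls below the running intake rate.
Rate on top 1: 30.52. fledglings: 36.1 > 30.52 → include.
Rate on top 2: 32.24. voles: 18.4 < 32.24 → exclude; stop.
Optimal diet: large insects, fledglings — 2 of 3 types.

2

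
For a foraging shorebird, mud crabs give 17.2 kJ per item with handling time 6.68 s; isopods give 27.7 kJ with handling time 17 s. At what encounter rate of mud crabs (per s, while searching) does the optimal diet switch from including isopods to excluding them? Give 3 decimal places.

0.258 per s

Drop isopods once their profitability E₂/h₂ falls below the rate achievable on mud crabs alone: E₂/h₂ = λE₁/(1 + λh₁).
Solve for λ: λE₁h₂ = E₂(1 + λh₁) → λ(E₁h₂ − E₂h₁) = E₂ → λ = E₂/(E₁h₂ − E₂h₁).
λ = 27.7/(17.2×17 − 27.7×6.68) = 27.7/107.4 = 0.258 per s.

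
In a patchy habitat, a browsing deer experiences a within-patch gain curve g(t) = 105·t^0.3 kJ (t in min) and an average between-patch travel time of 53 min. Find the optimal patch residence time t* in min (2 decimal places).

Optimal t* satisfies g'(t*) = g(t*)/(T + t*).
g'(t) = 0.3·105·t^-0.7. Setting 0.3·105·t^-0.7 = 105·t^0.3/(53+t) gives 0.3(53+t) = t, so 0.70·t = 0.3×53.
t* = 0.3×53/0.70 = 22.71 min.

22.71 min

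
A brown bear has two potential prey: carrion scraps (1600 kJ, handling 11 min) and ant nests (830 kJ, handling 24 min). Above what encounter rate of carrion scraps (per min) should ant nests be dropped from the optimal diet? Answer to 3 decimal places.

At the threshold, the rate on carrion scraps alone equals the profitability of ant nests: λ·1600/(1 + λ·11) = 830/24 = 34.58.
Rearranging, λ(1600 − 34.58×11) = 34.58, so λ = 34.58/1220 = 0.02836 per min.

0.028 per min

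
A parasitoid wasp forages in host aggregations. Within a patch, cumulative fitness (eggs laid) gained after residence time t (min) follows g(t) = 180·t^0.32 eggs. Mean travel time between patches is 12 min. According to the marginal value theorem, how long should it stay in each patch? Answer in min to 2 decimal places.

Optimal t* satisfies g'(t*) = g(t*)/(T + t*).
g'(t) = 0.32·180·t^-0.68. Setting 0.32·180·t^-0.68 = 180·t^0.32/(12+t) gives 0.32(12+t) = t, so 0.68·t = 0.32×12.
t* = 0.32×12/0.68 = 5.647 min.

5.65 min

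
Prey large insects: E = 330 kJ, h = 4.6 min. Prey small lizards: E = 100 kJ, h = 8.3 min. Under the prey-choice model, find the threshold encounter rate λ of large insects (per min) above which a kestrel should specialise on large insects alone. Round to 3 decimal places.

Drop small lizards once their profitability E₂/h₂ falls below the rate achievable on large insects alone: E₂/h₂ = λE₁/(1 + λh₁).
Solve for λ: λE₁h₂ = E₂(1 + λh₁) → λ(E₁h₂ − E₂h₁) = E₂ → λ = E₂/(E₁h₂ − E₂h₁).
λ = 100/(330×8.3 − 100×4.6) = 100/2279 = 0.04388 per min.

0.044 per min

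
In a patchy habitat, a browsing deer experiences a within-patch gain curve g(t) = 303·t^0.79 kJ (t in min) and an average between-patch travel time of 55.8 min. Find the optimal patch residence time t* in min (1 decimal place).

By the marginal value theorem, leave when the instantaneous gain rate g'(t) equals the habitat-wide average g(t)/(T + t).
g'(t) = 0.79·303·t^-0.21. Setting 0.79·303·t^-0.21 = 303·t^0.79/(55.8+t) gives 0.79(55.8+t) = t, so 0.21·t = 0.79×55.8.
t* = 0.79×55.8/0.21 = 209.9 min.

209.9 min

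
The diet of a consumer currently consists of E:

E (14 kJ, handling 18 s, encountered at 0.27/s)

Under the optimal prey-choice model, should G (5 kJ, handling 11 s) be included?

No

Current rate: (0.27×14)/(1 + 0.27×18) = 0.6451 kJ/s.
Profitability of G: 5/11 = 0.4545 kJ/s.
0.4545 < 0.6451, so adding G would lower the average — exclude it.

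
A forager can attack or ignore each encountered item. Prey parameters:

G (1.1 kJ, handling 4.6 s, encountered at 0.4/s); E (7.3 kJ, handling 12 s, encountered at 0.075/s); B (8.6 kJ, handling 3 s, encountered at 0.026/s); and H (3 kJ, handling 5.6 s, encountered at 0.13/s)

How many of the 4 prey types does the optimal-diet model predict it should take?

3

E/h in descending order: B 2.87, E 0.608, H 0.536, G 0.239 kJ/s. The optimal diet is the largest prefix of this list for which every included type satisfies E_i/h_i > R on the types above it.
Rate on top 1: 0.2074. E: 0.608 > 0.2074 → include.
Rate on top 2: 0.3898. H: 0.536 > 0.3898 → include.
Rate on top 3: 0.4291. G: 0.239 < 0.4291 → exclude; stop.
Optimal diet: B, E, H — 3 of 4 types.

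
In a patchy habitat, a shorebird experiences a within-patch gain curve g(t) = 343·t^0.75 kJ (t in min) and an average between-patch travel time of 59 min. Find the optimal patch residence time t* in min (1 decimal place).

Optimal t* satisfies g'(t*) = g(t*)/(T + t*).
g'(t) = 0.75·343·t^-0.25. Setting 0.75·343·t^-0.25 = 343·t^0.75/(59+t) gives 0.75(59+t) = t, so 0.25·t = 0.75×59.
t* = 0.75×59/0.25 = 177 min.

177.0 min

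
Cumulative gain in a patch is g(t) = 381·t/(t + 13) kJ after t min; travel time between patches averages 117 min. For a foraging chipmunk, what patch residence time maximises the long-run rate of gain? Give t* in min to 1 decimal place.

Maximise g(t)/(T+t): set derivative to zero → g'(t)(T+t) = g(t).
g'(t) = 381·13/(t + 13)². Setting 381·13/(t+13)² = 381t/[(t+13)(117+t)] gives 13(117+t) = t(t+13), so t² = 13×117 = 1521.
t* = √1521 = 39 min.

39.0 min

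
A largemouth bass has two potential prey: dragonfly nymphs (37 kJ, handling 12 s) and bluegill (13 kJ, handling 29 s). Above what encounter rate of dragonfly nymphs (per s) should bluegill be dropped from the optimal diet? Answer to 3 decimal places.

0.014 per s

The zero-one rule: include bluegill iff E₂/h₂ > λE₁/(1+λh₁). Equality gives the switch point.
λE₁h₂ = E₂ + λE₂h₁ ⇒ λ = E₂/(E₁h₂ − E₂h₁) = 13/(1073 − 156) = 0.01418 per s.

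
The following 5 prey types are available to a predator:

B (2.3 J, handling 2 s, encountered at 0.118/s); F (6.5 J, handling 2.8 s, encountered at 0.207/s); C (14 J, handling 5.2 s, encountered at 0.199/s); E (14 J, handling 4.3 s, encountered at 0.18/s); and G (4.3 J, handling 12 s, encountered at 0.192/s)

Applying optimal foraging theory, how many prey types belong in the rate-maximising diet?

E/h in descending order: E 3.26, C 2.69, F 2.32, B 1.15, G 0.358 J/s. The optimal diet is the largest prefix of this list for which every included type satisfies E_i/h_i > R on the types above it.
Rate on top 1: 1.421. C: 2.69 > 1.421 → include.
Rate on top 2: 1.889. F: 2.32 > 1.889 → include.
Rate on top 3: 1.963. B: 1.15 < 1.963 → exclude; stop.
Optimal diet: E, C, F — 3 of 5 types.

3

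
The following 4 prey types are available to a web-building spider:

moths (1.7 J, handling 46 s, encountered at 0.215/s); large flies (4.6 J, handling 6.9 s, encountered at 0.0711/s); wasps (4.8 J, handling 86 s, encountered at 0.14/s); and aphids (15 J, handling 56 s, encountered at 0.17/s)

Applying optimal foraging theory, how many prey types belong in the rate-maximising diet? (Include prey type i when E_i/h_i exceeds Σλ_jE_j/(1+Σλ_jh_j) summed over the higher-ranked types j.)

2

Rank by E/h (J/s): large flies 0.667, aphids 0.268, wasps 0.0558, moths 0.037. Include each in turn until the next type's E/h falls below the running intake rate.
Rate on top 1: 0.2194. aphids: 0.268 > 0.2194 → include.
Rate on top 2: 0.2613. wasps: 0.0558 < 0.2613 → exclude; stop.
Optimal diet: large flies, aphids — 2 of 4 types.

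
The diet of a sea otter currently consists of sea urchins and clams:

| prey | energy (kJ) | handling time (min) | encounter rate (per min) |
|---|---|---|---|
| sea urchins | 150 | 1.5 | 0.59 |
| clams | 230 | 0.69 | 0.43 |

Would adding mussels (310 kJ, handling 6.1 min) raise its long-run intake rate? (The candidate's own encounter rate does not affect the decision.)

No

Current rate: (0.59×150 + 0.43×230)/(1 + 0.59×1.5 + 0.43×0.69) = 85.9 kJ/min.
mussels: E/h = 310/6.1 = 50.82 kJ/min.
Since 50.82 < R, time spent handling mussels is better spent searching.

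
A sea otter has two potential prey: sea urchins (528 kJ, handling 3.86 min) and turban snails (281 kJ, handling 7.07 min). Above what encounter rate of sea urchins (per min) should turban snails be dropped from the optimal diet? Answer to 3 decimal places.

0.106 per min

The zero-one rule: include turban snails iff E₂/h₂ > λE₁/(1+λh₁). Equality gives the switch point.
λE₁h₂ = E₂ + λE₂h₁ ⇒ λ = E₂/(E₁h₂ − E₂h₁) = 281/(3733 − 1085) = 0.1061 per min.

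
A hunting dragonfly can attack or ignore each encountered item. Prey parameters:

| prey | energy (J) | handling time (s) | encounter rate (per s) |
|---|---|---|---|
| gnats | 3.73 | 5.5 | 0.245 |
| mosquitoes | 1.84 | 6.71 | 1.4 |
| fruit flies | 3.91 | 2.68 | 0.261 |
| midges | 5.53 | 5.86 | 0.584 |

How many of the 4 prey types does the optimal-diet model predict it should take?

Profitabilities (E/h, J/s): fruit flies 1.46, midges 0.944, gnats 0.678, mosquitoes 0.274. Add prey in this order while the next type's profitability exceeds the intake rate on those already taken.
Rate on top 1: 0.6005. midges: 0.944 > 0.6005 → include.
Rate on top 2: 0.8298. gnats: 0.678 < 0.8298 → exclude; stop.
Optimal diet: fruit flies, midges — 2 of 4 types.

2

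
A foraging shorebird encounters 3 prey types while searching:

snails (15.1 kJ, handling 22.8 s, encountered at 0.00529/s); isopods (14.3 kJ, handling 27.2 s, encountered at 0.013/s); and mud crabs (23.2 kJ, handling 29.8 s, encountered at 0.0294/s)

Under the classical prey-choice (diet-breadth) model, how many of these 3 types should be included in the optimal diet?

Rank by E/h (kJ/s): mud crabs 0.779, snails 0.662, isopods 0.526. Include each in turn until the next type's E/h falls below the running intake rate.
Rate on top 1: 0.3636. snails: 0.662 > 0.3636 → include.
Rate on top 2: 0.3816. isopods: 0.526 > 0.3816 → include.
Optimal diet: mud crabs, snails, isopods — 3 of 3 types.

3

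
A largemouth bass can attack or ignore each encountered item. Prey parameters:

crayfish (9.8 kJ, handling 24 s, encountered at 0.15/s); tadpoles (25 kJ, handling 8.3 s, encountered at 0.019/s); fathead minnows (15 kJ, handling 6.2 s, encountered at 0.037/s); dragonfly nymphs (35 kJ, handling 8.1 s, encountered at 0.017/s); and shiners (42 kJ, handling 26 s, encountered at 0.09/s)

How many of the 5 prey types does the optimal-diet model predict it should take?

4

E/h in descending order: dragonfly nymphs 4.32, tadpoles 3.01, fathead minnows 2.42, shiners 1.62, crayfish 0.408 kJ/s. The optimal diet is the largest prefix of this list for which every included type satisfies E_i/h_i > R on the types above it.
Rate on top 1: 0.523. tadpoles: 3.01 > 0.523 → include.
Rate on top 2: 0.826. fathead minnows: 2.42 > 0.826 → include.
Rate on top 3: 1.066. shiners: 1.62 > 1.066 → include.
Rate on top 4: 1.399. crayfish: 0.408 < 1.399 → exclude; stop.
Optimal diet: dragonfly nymphs, tadpoles, fathead minnows, shiners — 4 of 5 types.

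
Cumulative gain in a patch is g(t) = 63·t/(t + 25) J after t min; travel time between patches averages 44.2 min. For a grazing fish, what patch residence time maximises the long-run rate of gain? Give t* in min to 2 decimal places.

Maximise g(t)/(T+t): set derivative to zero → g'(t)(T+t) = g(t).
g'(t) = 63·25/(t + 25)². Setting 63·25/(t+25)² = 63t/[(t+25)(44.2+t)] gives 25(44.2+t) = t(t+25), so t² = 25×44.2 = 1105.
t* = √1105 = 33.24 min.

33.24 min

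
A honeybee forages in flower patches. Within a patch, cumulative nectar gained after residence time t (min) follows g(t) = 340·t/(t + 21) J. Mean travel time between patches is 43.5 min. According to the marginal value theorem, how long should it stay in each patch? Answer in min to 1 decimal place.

30.2 min

Maximise g(t)/(T+t): set derivative to zero → g'(t)(T+t) = g(t).
g'(t) = 340·21/(t + 21)². Setting 340·21/(t+21)² = 340t/[(t+21)(43.5+t)] gives 21(43.5+t) = t(t+21), so t² = 21×43.5 = 913.5.
t* = √913.5 = 30.22 min.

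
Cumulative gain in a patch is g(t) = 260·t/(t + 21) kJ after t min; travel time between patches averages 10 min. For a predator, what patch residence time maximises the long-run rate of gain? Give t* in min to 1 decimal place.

14.5 min

Maximise g(t)/(T+t): set derivative to zero → g'(t)(T+t) = g(t).
g'(t) = 260·21/(t + 21)². Setting 260·21/(t+21)² = 260t/[(t+21)(10+t)] gives 21(10+t) = t(t+21), so t² = 21×10 = 210.
t* = √210 = 14.49 min.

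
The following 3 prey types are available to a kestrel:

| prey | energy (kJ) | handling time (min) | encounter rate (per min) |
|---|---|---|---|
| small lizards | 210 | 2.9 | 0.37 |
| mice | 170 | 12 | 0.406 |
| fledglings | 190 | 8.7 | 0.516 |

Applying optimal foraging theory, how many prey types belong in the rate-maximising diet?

Profitabilities (E/h, kJ/min): small lizards 72.4, fledglings 21.8, mice 14.2. Add prey in this order while the next type's profitability exceeds the intake rate on those already taken.
Rate on top 1: 37.48. fledglings: 21.8 < 37.48 → exclude; stop.
Optimal diet: small lizards — 1 of 3 types.

1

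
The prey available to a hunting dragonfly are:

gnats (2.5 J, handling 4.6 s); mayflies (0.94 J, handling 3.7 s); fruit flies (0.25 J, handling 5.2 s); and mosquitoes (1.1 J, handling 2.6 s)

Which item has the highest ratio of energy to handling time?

gnats

In descending order of E/h:
gnats: 2.5/4.6 = 0.543 J/s
mosquitoes: 1.1/2.6 = 0.423 J/s
mayflies: 0.94/3.7 = 0.254 J/s
fruit flies: 0.25/5.2 = 0.0481 J/s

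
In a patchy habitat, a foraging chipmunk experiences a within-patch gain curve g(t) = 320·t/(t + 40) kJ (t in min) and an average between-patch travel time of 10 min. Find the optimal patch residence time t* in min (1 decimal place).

By the marginal value theorem, leave when the instantaneous gain rate g'(t) equals the habitat-wide average g(t)/(T + t).
g'(t) = 320·40/(t + 40)². Setting 320·40/(t+40)² = 320t/[(t+40)(10+t)] gives 40(10+t) = t(t+40), so t² = 40×10 = 400.
t* = √400 = 20 min.

20.0 min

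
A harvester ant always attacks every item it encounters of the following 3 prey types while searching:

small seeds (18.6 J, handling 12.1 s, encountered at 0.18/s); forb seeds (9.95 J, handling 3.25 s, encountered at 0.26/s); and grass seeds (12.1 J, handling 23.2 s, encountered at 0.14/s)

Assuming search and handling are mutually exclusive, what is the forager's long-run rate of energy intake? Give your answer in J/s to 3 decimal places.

1.049 J/s

Energy encountered per unit search time: 0.18×18.6 + 0.26×9.95 + 0.14×12.1 = 7.629 J/s.
Handling time per unit search time: 0.18×12.1 + 0.26×3.25 + 0.14×23.2 = 6.271.
Rate = 7.629/(1 + 6.271) = 1.049 J/s.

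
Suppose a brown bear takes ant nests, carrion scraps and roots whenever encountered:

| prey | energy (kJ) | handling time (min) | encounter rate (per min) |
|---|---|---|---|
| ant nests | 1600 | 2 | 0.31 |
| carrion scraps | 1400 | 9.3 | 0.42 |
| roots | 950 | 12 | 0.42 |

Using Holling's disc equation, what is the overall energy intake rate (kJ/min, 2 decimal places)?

R = (0.31×1600 + 0.42×1400 + 0.42×950) / (1 + 0.31×2 + 0.42×9.3 + 0.42×12) = 1483/10.57 = 140.4 kJ/min.

140.36 kJ/min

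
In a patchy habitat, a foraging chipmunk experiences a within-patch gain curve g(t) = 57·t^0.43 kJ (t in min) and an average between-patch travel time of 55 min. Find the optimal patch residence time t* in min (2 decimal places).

41.49 min

Optimal t* satisfies g'(t*) = g(t*)/(T + t*).
g'(t) = 0.43·57·t^-0.57. Setting 0.43·57·t^-0.57 = 57·t^0.43/(55+t) gives 0.43(55+t) = t, so 0.57·t = 0.43×55.
t* = 0.43×55/0.57 = 41.49 min.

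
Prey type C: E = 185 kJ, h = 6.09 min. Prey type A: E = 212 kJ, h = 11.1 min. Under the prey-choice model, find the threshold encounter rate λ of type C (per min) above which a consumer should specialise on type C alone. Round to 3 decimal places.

At the threshold, the rate on type C alone equals the profitability of type A: λ·185/(1 + λ·6.09) = 212/11.1 = 19.1.
Rearranging, λ(185 − 19.1×6.09) = 19.1, so λ = 19.1/68.69 = 0.2781 per min.

0.278 per min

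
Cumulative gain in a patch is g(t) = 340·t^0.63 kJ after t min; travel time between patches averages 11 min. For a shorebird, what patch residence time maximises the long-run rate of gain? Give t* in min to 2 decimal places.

Maximise g(t)/(T+t): set derivative to zero → g'(t)(T+t) = g(t).
g'(t) = 0.63·340·t^-0.37. Setting 0.63·340·t^-0.37 = 340·t^0.63/(11+t) gives 0.63(11+t) = t, so 0.37·t = 0.63×11.
t* = 0.63×11/0.37 = 18.73 min.

18.73 min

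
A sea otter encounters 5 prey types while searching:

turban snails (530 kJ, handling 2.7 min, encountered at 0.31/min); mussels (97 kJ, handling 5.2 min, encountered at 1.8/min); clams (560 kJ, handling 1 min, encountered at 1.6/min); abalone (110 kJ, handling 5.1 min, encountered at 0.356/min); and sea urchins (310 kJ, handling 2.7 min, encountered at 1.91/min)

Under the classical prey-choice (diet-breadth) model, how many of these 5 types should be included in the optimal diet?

1

Rank by E/h (kJ/min): clams 560, turban snails 196, sea urchins 115, abalone 21.6, mussels 18.7. Include each in turn until the next type's E/h falls below the running intake rate.
Rate on top 1: 344.6. turban snails: 196 < 344.6 → exclude; stop.
Optimal diet: clams — 1 of 5 types.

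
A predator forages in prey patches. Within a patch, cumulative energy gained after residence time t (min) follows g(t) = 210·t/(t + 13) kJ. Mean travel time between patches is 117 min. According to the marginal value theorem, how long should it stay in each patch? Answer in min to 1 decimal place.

By the marginal value theorem, leave when the instantaneous gain rate g'(t) equals the habitat-wide average g(t)/(T + t).
g'(t) = 210·13/(t + 13)². Setting 210·13/(t+13)² = 210t/[(t+13)(117+t)] gives 13(117+t) = t(t+13), so t² = 13×117 = 1521.
t* = √1521 = 39 min.

39.0 min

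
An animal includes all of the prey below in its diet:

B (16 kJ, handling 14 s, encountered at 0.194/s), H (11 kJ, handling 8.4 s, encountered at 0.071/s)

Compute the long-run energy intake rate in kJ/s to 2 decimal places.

0.90 kJ/s

Energy encountered per unit search time: 0.194×16 + 0.071×11 = 3.885 kJ/s.
Handling time per unit search time: 0.194×14 + 0.071×8.4 = 3.312.
Rate = 3.885/(1 + 3.312) = 0.9009 kJ/s.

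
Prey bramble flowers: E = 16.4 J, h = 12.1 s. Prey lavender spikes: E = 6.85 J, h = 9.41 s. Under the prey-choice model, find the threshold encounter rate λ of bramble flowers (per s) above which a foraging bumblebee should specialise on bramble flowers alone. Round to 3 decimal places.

0.096 per s

At the threshold, the rate on bramble flowers alone equals the profitability of lavender spikes: λ·16.4/(1 + λ·12.1) = 6.85/9.41 = 0.7279.
Rearranging, λ(16.4 − 0.7279×12.1) = 0.7279, so λ = 0.7279/7.592 = 0.09589 per s.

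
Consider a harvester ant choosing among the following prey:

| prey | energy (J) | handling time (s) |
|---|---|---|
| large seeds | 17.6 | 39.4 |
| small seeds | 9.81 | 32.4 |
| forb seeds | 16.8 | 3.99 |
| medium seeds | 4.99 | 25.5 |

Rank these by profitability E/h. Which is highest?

In descending order of E/h:
forb seeds: 16.8/3.99 = 4.21 J/s
large seeds: 17.6/39.4 = 0.447 J/s
small seeds: 9.81/32.4 = 0.303 J/s
medium seeds: 4.99/25.5 = 0.196 J/s

forb seeds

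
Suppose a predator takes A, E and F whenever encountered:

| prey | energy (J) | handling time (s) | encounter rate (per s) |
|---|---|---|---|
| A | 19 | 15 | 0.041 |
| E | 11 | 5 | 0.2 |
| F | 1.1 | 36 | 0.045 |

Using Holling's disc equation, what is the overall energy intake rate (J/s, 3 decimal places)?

R = Σλ_iE_i / (1 + Σλ_ih_i)
Numerator: 0.041×19 + 0.2×11 + 0.045×1.1 = 3.029
Denominator: 1 + 0.041×15 + 0.2×5 + 0.045×36 = 4.235
R = 3.029/4.235 = 0.7151 J/s

0.715 J/s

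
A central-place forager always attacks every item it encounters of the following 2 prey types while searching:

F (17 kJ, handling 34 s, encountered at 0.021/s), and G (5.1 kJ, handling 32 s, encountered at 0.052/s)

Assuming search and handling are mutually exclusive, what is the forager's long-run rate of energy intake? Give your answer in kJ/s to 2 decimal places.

R = (0.021×17 + 0.052×5.1) / (1 + 0.021×34 + 0.052×32) = 0.6222/3.378 = 0.1842 kJ/s.

0.18 kJ/s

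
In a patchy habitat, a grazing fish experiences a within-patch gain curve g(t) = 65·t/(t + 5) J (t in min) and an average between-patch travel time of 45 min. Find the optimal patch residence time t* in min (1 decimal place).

15.0 min

By the marginal value theorem, leave when the instantaneous gain rate g'(t) equals the habitat-wide average g(t)/(T + t).
g'(t) = 65·5/(t + 5)². Setting 65·5/(t+5)² = 65t/[(t+5)(45+t)] gives 5(45+t) = t(t+5), so t² = 5×45 = 225.
t* = √225 = 15 min.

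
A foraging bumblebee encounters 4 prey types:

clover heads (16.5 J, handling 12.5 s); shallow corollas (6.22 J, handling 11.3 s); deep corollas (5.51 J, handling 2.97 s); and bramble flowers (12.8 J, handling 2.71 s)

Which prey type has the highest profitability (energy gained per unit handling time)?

bramble flowers

Profitability E/h (J/s): clover heads = 16.5/12.5 = 1.32, shallow corollas = 6.22/11.3 = 0.55, deep corollas = 5.51/2.97 = 1.86, bramble flowers = 12.8/2.71 = 4.72.
Ranked: bramble flowers > deep corollas > clover heads > shallow corollas.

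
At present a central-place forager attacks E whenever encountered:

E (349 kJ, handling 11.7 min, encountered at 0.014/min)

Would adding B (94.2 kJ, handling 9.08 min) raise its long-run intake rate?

On E alone, R = ΣλE/(1+Σλh) = 4.886/1.164 = 4.198 kJ/min.
B: E/h = 94.2/9.08 = 10.37 kJ/min.
Since 10.37 > R, including B increases the long-run rate.

Yes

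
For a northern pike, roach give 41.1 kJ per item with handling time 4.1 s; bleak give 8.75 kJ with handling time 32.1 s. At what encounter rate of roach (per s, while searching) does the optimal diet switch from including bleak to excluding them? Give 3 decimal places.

At the threshold, the rate on roach alone equals the profitability of bleak: λ·41.1/(1 + λ·4.1) = 8.75/32.1 = 0.2726.
Rearranging, λ(41.1 − 0.2726×4.1) = 0.2726, so λ = 0.2726/39.98 = 0.006818 per s.

0.007 per s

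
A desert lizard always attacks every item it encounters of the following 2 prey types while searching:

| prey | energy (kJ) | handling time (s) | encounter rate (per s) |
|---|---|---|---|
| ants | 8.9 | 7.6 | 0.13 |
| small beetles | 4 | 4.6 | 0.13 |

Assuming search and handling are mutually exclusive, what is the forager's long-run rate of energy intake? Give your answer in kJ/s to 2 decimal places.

0.65 kJ/s

R = (0.13×8.9 + 0.13×4) / (1 + 0.13×7.6 + 0.13×4.6) = 1.677/2.586 = 0.6485 kJ/s.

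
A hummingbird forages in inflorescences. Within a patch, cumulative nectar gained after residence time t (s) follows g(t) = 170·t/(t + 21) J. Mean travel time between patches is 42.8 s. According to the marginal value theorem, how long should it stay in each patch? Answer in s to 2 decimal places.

29.98 s

Optimal t* satisfies g'(t*) = g(t*)/(T + t*).
g'(t) = 170·21/(t + 21)². Setting 170·21/(t+21)² = 170t/[(t+21)(42.8+t)] gives 21(42.8+t) = t(t+21), so t² = 21×42.8 = 898.8.
t* = √898.8 = 29.98 s.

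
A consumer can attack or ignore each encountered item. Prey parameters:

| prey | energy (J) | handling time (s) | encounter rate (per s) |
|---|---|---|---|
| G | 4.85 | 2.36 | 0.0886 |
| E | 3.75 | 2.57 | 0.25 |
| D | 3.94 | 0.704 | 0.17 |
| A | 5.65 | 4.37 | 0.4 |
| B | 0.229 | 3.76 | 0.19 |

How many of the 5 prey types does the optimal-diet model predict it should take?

4

Rank by E/h (J/s): D 5.6, G 2.06, E 1.46, A 1.29, B 0.0609. Include each in turn until the next type's E/h falls below the running intake rate.
Rate on top 1: 0.5982. G: 2.06 > 0.5982 → include.
Rate on top 2: 0.8275. E: 1.46 > 0.8275 → include.
Rate on top 3: 1.033. A: 1.29 > 1.033 → include.
Rate on top 4: 1.155. B: 0.0609 < 1.155 → exclude; stop.
Optimal diet: D, G, E, A — 4 of 5 types.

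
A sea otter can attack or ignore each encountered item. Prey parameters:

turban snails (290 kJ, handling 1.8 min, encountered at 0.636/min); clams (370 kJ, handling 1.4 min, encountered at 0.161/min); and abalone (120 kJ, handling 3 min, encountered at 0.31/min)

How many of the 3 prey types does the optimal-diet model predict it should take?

Rank by E/h (kJ/min): clams 264, turban snails 161, abalone 40. Include each in turn until the next type's E/h falls below the running intake rate.
Rate on top 1: 48.61. turban snails: 161 > 48.61 → include.
Rate on top 2: 102.9. abalone: 40 < 102.9 → exclude; stop.
Optimal diet: clams, turban snails — 2 of 3 types.

2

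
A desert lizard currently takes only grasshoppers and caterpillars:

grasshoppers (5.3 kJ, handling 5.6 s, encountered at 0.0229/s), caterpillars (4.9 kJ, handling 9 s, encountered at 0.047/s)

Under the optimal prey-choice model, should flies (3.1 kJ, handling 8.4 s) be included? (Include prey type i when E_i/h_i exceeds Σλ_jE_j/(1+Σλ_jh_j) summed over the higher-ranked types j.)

Yes

Intake rate on the current diet: R = (0.0229×5.3 + 0.047×4.9) / (1 + 0.0229×5.6 + 0.047×9) = 0.3517/1.551 = 0.2267 kJ/s.
flies: E/h = 3.1/8.4 = 0.369 kJ/s.
Since 0.369 > R, including flies increases the long-run rate.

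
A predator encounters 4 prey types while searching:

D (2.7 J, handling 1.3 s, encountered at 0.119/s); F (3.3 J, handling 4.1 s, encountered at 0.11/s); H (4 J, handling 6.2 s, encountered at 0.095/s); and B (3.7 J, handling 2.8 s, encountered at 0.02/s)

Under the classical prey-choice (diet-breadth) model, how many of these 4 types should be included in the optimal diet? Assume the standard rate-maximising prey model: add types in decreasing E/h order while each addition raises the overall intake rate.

E/h in descending order: D 2.08, B 1.32, F 0.805, H 0.645 J/s. The optimal diet is the largest prefix of this list for which every included type satisfies E_i/h_i > R on the types above it.
Rate on top 1: 0.2783. B: 1.32 > 0.2783 → include.
Rate on top 2: 0.3265. F: 0.805 > 0.3265 → include.
Rate on top 3: 0.4563. H: 0.645 > 0.4563 → include.
Optimal diet: D, B, F, H — 4 of 4 types.

4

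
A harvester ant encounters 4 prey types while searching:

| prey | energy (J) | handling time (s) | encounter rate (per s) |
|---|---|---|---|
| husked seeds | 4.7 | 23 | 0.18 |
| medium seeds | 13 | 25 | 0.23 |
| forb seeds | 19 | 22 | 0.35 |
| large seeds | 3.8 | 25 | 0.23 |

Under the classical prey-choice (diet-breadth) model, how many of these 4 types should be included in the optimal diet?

1

Rank by E/h (J/s): forb seeds 0.864, medium seeds 0.52, husked seeds 0.204, large seeds 0.152. Include each in turn until the next type's E/h falls below the running intake rate.
Rate on top 1: 0.7644. medium seeds: 0.52 < 0.7644 → exclude; stop.
Optimal diet: forb seeds — 1 of 4 types.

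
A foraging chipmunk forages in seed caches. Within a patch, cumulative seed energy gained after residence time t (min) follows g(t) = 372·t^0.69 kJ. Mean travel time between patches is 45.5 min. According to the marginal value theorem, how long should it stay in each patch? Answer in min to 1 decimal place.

101.3 min

Maximise g(t)/(T+t): set derivative to zero → g'(t)(T+t) = g(t).
g'(t) = 0.69·372·t^-0.31. Setting 0.69·372·t^-0.31 = 372·t^0.69/(45.5+t) gives 0.69(45.5+t) = t, so 0.31·t = 0.69×45.5.
t* = 0.69×45.5/0.31 = 101.3 min.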